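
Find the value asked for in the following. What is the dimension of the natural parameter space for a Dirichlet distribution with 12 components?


Exponential family dimension calculation:
Dirichlet with 12 components has 12 natural parameters.

12


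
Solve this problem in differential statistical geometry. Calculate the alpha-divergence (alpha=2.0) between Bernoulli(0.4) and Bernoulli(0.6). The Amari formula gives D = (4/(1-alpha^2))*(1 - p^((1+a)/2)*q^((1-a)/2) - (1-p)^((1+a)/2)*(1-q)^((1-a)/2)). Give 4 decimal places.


Amari alpha-divergence:
D = (4/(1-alpha^2))*(1 - p^((1+a)/2)*q^((1-a)/2) - (1-p)^((1+a)/2)*(1-q)^((1-a)/2)).
alpha = 2.0, p = 0.4, q = 0.6.
e1 = (1+alpha)/2 = 1.5, e2 = (1-alpha)/2 = -0.5.
t1 = p^e1 * q^e2 = 0.4^1.5 * 0.6^-0.5 = 0.326599.
t2 = (1-p)^e1 * (1-q)^e2 = 0.6^1.5 * 0.4^-0.5 = 0.734847.
4/(1-alpha^2) = -1.333333.
D = -1.333333*(1 - 0.326599 - 0.734847) = 0.0819

0.0819


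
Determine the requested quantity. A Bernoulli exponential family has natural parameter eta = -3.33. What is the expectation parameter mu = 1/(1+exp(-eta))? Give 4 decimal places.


Dual coordinate (expectation parameter) for Bernoulli:
mu = 1/(1+exp(-eta)).
eta = -3.33.
exp(-eta) = exp(3.33) = 27.938342.
mu = 1/(1+27.938342) = 0.0346

0.0346


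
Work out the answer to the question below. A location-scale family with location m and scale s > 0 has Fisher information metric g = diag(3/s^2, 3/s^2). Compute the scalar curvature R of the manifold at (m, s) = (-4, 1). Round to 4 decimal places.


The metric has the form g = (A dm^2 + B ds^2)/s^2 with A = 3, B = 3.
Substitute u = sqrt(A/B)*m: g = B*(du^2 + ds^2)/s^2, i.e. B times the
Poincare upper half-plane metric, which has constant Gaussian curvature -1.
Scaling a 2D metric by a constant c divides the Gaussian curvature by c,
so K = -1/B = -1/(3) = -0.3333 everywhere (the point (m, s) = (-4, 1) is irrelevant:
the curvature is constant).
Scalar curvature in dimension 2: R = 2K = -2/(3) = -0.6667.

-0.6667


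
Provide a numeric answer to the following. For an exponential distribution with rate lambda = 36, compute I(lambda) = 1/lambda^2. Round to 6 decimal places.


Fisher information for exponential: I(lambda) = 1/lambda^2.
lambda = 36, lambda^2 = 1296.
I = 1/1296 = 0.000772

0.000772


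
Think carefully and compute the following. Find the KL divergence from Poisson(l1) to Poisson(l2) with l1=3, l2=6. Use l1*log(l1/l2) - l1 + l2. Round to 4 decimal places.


KL divergence for Poisson:
KL = l1*log(l1/l2) - l1 + l2.
l1 = 3, l2 = 6.
log(3/6) = -0.693147.
l1*log(l1/l2) = 3 * -0.693147 = -2.079442.
KL = -2.079442 - 3 + 6 = 0.9206

0.9206


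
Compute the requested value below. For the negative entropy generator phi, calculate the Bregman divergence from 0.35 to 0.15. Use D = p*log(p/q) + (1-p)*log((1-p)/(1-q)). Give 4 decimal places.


Bregman divergence with negative entropy generator:
D = p*log(p/q) + (1-p)*log((1-p)/(1-q)).
p = 0.35, q = 0.15.
p*log(p/q) = 0.35*log(0.35/0.15) = 0.296554.
(1-p)*log((1-p)/(1-q)) = 0.65*log(0.65/0.85) = -0.174372.
D = 0.296554 + -0.174372 = 0.1222

0.1222


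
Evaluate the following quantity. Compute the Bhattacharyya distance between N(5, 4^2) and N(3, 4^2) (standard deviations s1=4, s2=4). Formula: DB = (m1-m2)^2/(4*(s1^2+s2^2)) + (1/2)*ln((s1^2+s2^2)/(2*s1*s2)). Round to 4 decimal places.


Bhattacharyya distance between two Gaussians:
DB = (m1-m2)^2/(4*(s1^2+s2^2)) + (1/2)*ln((s1^2+s2^2)/(2*s1*s2)).
(m1-m2)^2 = (2)^2 = 4.
s1^2+s2^2 = 16 + 16 = 32.
term1 = 4/128 = 0.03125.
term2 = 0.5*ln(32/32.0) = 0.0.
DB = 0.03125 + 0.0 = 0.0313

0.0313


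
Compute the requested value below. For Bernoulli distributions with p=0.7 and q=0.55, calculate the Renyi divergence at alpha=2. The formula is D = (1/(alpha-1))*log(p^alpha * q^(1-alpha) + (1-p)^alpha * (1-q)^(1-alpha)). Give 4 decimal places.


Renyi divergence of order alpha between Bernoulli distributions:
D = (1/(alpha-1))*log(p^alpha * q^(1-alpha) + (1-p)^alpha * (1-q)^(1-alpha)).
alpha = 2, p = 0.7, q = 0.55.
p^alpha * q^(1-alpha) = 0.7^2 * 0.55^-1 = 0.890909.
(1-p)^alpha * (1-q)^(1-alpha) = 0.3^2 * 0.45^-1 = 0.2.
sum = 0.890909 + 0.2 = 1.090909.
D = (1/1)*log(1.090909) = 0.0870

0.0870


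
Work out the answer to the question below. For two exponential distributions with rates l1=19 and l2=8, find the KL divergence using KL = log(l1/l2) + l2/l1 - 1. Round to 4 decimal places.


KL divergence for exponential family:
KL = log(l1/l2) + l2/l1 - 1.
log(19/8) = 0.864997.
8/19 = 0.421053.
KL = 0.864997 + 0.421053 - 1 = 0.2861

0.2861


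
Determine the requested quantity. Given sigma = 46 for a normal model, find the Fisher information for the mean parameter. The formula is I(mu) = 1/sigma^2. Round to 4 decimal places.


The Fisher information for the mean of a normal distribution is I(mu) = 1/sigma^2.
sigma = 46, so sigma^2 = 2116.
I(mu) = 1/2116 = 0.0005

0.0005


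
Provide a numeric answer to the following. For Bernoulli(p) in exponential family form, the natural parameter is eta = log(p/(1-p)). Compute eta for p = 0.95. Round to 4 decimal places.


Natural parameter for Bernoulli: eta = log(p/(1-p)).
p = 0.95, 1-p = 0.05.
p/(1-p) = 19.0.
eta = log(19.0) = 2.9444

2.9444


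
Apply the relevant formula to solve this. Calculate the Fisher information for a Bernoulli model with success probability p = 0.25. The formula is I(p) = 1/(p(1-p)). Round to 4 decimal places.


For Bernoulli(p), Fisher information is I(p) = 1/(p*(1-p)).
p = 0.25, 1-p = 0.75.
p*(1-p) = 0.1875.
I(p) = 1/0.1875 = 5.3333

5.3333


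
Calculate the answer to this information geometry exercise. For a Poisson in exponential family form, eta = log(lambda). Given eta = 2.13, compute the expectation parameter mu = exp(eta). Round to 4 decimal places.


Expectation parameter for Poisson exponential family:
mu = exp(eta).
eta = 2.13.
mu = exp(2.13) = 8.4149

8.4149


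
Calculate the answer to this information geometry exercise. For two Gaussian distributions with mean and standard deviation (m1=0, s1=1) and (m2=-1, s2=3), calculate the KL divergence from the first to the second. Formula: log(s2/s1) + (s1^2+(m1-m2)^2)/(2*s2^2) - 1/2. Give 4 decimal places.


KL divergence between normal distributions:
KL = log(s2/s1) + (s1^2 + (m1-m2)^2)/(2*s2^2) - 1/2.
log(3/1) = 1.098612.
(1^2 + (0--1)^2)/(2*3^2) = (1 + 1)/18 = 0.111111.
KL = 1.098612 + 0.111111 - 0.5 = 0.7097

0.7097


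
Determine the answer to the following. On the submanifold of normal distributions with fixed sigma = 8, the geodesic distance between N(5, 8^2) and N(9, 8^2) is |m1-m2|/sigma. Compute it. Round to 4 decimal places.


On the fixed-variance normal subfamily, geodesic distance = |m1-m2|/sigma.
|5 - 9| = 4.
sigma = 8.
d = 4/8 = 0.5000

0.5000


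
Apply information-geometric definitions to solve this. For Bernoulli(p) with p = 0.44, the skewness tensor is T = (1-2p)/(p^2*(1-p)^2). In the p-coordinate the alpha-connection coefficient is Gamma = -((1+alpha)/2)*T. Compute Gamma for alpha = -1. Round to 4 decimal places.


Skewness (Amari-Chentsov) tensor: T = (1-2p)/(p^2*(1-p)^2).
p = 0.44, 1-2p = 0.12, p^2 = 0.1936, (1-p)^2 = 0.3136.
T = 0.12/(0.1936 * 0.3136) = 1.976514.
In the p-coordinate, Gamma^(alpha) = Gamma^(0) - (alpha/2)*T with Gamma^(0) = (1/2)*g'(p) = -T/2,
so Gamma^(alpha) = -((1+alpha)/2)*T.
alpha = -1, -(1+alpha)/2 = 0.0.
Gamma = 0.0 * 1.976514 = 0.0000

0.0000


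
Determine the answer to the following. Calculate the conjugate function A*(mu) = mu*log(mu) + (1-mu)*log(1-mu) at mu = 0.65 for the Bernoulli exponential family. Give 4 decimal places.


Legendre transform for Bernoulli:
A*(mu) = mu*log(mu) + (1-mu)*log(1-mu).
mu = 0.65, 1-mu = 0.35.
mu*log(mu) = 0.65*log(0.65) = -0.280009.
(1-mu)*log(1-mu) = 0.35*log(0.35) = -0.367438.
A* = -0.280009 + -0.367438 = -0.6474

-0.6474


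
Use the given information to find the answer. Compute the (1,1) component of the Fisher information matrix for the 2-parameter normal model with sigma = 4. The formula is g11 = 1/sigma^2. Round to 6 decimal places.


For the 2-parameter normal family, the Fisher metric has:
  g11 = 1/sigma^2, g22 = 2/sigma^2.
sigma = 4, sigma^2 = 16.
g11 = 0.062500

0.062500


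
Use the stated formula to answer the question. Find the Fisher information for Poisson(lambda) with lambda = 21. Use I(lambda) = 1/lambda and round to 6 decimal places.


Fisher information for Poisson: I(lambda) = 1/lambda.
lambda = 21.
I(lambda) = 1/21 = 0.047619

0.047619


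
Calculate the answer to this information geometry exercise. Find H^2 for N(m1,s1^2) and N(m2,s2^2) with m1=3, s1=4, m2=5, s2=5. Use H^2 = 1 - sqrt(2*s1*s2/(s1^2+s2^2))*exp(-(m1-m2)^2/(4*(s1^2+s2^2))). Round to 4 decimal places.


Squared Hellinger distance for Gaussians:
H^2 = 1 - sqrt(2*s1*s2/(s1^2+s2^2)) * exp(-(m1-m2)^2/(4*(s1^2+s2^2))).
s1^2 = 16, s2^2 = 25, s1^2+s2^2 = 41.
sqrt(2*4*5/(41)) = 0.98773.
(m1-m2)^2 = (-2)^2 = 4.
exp(-4/(4*41)) = exp(-0.02439) = 0.975905.
H^2 = 1 - 0.98773*0.975905 = 0.0361

0.0361


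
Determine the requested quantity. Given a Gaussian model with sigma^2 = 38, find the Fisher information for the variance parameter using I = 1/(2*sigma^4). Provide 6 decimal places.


Fisher information for variance: I(sigma^2) = 1/(2*sigma^4).
sigma^2 = 38, so sigma^4 = 1444.
I = 1/(2*1444) = 1/2888 = 0.000346

0.000346


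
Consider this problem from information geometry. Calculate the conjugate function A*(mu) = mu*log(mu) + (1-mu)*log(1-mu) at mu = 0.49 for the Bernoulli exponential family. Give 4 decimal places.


Legendre transform for Bernoulli:
A*(mu) = mu*log(mu) + (1-mu)*log(1-mu).
mu = 0.49, 1-mu = 0.51.
mu*log(mu) = 0.49*log(0.49) = -0.349541.
(1-mu)*log(1-mu) = 0.51*log(0.51) = -0.343406.
A* = -0.349541 + -0.343406 = -0.6929

-0.6929


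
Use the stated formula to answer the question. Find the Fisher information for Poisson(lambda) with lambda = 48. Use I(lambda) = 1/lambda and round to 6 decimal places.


Fisher information for Poisson: I(lambda) = 1/lambda.
lambda = 48.
I(lambda) = 1/48 = 0.020833

0.020833


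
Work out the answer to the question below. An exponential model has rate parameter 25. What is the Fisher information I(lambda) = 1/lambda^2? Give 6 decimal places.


Fisher information for exponential: I(lambda) = 1/lambda^2.
lambda = 25, lambda^2 = 625.
I = 1/625 = 0.001600

0.001600


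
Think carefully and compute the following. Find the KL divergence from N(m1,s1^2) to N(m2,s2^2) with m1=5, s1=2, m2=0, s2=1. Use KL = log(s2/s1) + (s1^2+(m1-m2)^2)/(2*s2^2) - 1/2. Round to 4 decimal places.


KL divergence between normal distributions:
KL = log(s2/s1) + (s1^2 + (m1-m2)^2)/(2*s2^2) - 1/2.
log(1/2) = -0.693147.
(2^2 + (5-0)^2)/(2*1^2) = (4 + 25)/2 = 14.5.
KL = -0.693147 + 14.5 - 0.5 = 13.3069

13.3069


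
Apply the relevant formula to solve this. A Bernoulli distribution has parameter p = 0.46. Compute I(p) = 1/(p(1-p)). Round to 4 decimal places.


For Bernoulli(p), Fisher information is I(p) = 1/(p*(1-p)).
p = 0.46, 1-p = 0.54.
p*(1-p) = 0.2484.
I(p) = 1/0.2484 = 4.0258

4.0258


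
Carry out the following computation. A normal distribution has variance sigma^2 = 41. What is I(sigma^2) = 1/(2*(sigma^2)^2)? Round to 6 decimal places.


Fisher information for variance: I(sigma^2) = 1/(2*sigma^4).
sigma^2 = 41, so sigma^4 = 1681.
I = 1/(2*1681) = 1/3362 = 0.000297

0.000297


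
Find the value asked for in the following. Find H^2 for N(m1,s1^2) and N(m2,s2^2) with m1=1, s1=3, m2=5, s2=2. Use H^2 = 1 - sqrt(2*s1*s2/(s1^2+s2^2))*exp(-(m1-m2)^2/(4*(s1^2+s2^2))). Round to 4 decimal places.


Squared Hellinger distance for Gaussians:
H^2 = 1 - sqrt(2*s1*s2/(s1^2+s2^2)) * exp(-(m1-m2)^2/(4*(s1^2+s2^2))).
s1^2 = 9, s2^2 = 4, s1^2+s2^2 = 13.
sqrt(2*3*2/(13)) = 0.960769.
(m1-m2)^2 = (-4)^2 = 16.
exp(-16/(4*13)) = exp(-0.307692) = 0.735141.
H^2 = 1 - 0.960769*0.735141 = 0.2937

0.2937


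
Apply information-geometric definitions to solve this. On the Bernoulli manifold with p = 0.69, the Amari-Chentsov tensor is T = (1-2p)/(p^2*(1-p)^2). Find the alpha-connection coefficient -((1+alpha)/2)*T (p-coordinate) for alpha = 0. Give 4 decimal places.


Skewness (Amari-Chentsov) tensor: T = (1-2p)/(p^2*(1-p)^2).
p = 0.69, 1-2p = -0.38, p^2 = 0.4761, (1-p)^2 = 0.0961.
T = -0.38/(0.4761 * 0.0961) = -8.305428.
In the p-coordinate, Gamma^(alpha) = Gamma^(0) - (alpha/2)*T with Gamma^(0) = (1/2)*g'(p) = -T/2,
so Gamma^(alpha) = -((1+alpha)/2)*T.
alpha = 0, -(1+alpha)/2 = -0.5.
Gamma = -0.5 * -8.305428 = 4.1527

4.1527


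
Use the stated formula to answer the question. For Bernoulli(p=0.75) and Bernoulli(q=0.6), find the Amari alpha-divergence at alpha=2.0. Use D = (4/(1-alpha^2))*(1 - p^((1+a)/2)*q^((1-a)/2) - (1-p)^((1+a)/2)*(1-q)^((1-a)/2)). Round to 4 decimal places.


Amari alpha-divergence:
D = (4/(1-alpha^2))*(1 - p^((1+a)/2)*q^((1-a)/2) - (1-p)^((1+a)/2)*(1-q)^((1-a)/2)).
alpha = 2.0, p = 0.75, q = 0.6.
e1 = (1+alpha)/2 = 1.5, e2 = (1-alpha)/2 = -0.5.
t1 = p^e1 * q^e2 = 0.75^1.5 * 0.6^-0.5 = 0.838525.
t2 = (1-p)^e1 * (1-q)^e2 = 0.25^1.5 * 0.4^-0.5 = 0.197642.
4/(1-alpha^2) = -1.333333.
D = -1.333333*(1 - 0.838525 - 0.197642) = 0.0482

0.0482


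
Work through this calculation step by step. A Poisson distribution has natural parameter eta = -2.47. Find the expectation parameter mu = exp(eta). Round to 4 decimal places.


Expectation parameter for Poisson exponential family:
mu = exp(eta).
eta = -2.47.
mu = exp(-2.47) = 0.0846

0.0846


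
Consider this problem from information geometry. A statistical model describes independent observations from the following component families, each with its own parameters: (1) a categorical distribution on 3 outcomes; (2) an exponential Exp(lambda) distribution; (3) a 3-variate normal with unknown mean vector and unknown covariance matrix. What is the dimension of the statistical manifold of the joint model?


The dimension of a statistical manifold equals the number of free
(independent) real parameters of the model. For a product of independent
blocks the parameter counts add.
- categorical on 3 outcomes (probabilities sum to 1): 3-1 = 2.
- exponential (lambda): 1.
- 3-variate normal: 3 (mean) + 3*4/2 = 6 (symmetric covariance) = 9.
Total = 2 + 1 + 9 = 12.
Dimension = 12

12


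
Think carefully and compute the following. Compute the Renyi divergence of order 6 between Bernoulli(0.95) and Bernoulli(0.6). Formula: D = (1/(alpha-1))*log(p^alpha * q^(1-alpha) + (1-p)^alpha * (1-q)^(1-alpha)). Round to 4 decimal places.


Renyi divergence of order alpha between Bernoulli distributions:
D = (1/(alpha-1))*log(p^alpha * q^(1-alpha) + (1-p)^alpha * (1-q)^(1-alpha)).
alpha = 6, p = 0.95, q = 0.6.
p^alpha * q^(1-alpha) = 0.95^6 * 0.6^-5 = 9.453342.
(1-p)^alpha * (1-q)^(1-alpha) = 0.05^6 * 0.4^-5 = 2e-06.
sum = 9.453342 + 2e-06 = 9.453344.
D = (1/5)*log(9.453344) = 0.4493

0.4493


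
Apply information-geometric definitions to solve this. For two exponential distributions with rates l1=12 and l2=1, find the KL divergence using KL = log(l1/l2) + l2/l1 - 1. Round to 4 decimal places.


KL divergence for exponential family:
KL = log(l1/l2) + l2/l1 - 1.
log(12/1) = 2.484907.
1/12 = 0.083333.
KL = 2.484907 + 0.083333 - 1 = 1.5682

1.5682


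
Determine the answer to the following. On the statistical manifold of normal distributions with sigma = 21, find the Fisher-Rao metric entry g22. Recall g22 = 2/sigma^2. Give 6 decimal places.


For the 2-parameter normal family, the Fisher metric has:
  g11 = 1/sigma^2, g22 = 2/sigma^2.
sigma = 21, sigma^2 = 441.
g22 = 0.004535

0.004535


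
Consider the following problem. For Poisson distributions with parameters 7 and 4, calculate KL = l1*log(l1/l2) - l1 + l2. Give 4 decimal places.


KL divergence for Poisson:
KL = l1*log(l1/l2) - l1 + l2.
l1 = 7, l2 = 4.
log(7/4) = 0.559616.
l1*log(l1/l2) = 7 * 0.559616 = 3.917311.
KL = 3.917311 - 7 + 4 = 0.9173

0.9173


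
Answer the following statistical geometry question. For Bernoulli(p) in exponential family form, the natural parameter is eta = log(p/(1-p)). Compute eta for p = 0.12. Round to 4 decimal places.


Natural parameter for Bernoulli: eta = log(p/(1-p)).
p = 0.12, 1-p = 0.88.
p/(1-p) = 0.136364.
eta = log(0.136364) = -1.9924

-1.9924


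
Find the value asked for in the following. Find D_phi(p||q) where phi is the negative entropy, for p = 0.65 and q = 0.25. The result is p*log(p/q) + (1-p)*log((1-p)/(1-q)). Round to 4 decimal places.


Bregman divergence with negative entropy generator:
D = p*log(p/q) + (1-p)*log((1-p)/(1-q)).
p = 0.65, q = 0.25.
p*log(p/q) = 0.65*log(0.65/0.25) = 0.621082.
(1-p)*log((1-p)/(1-q)) = 0.35*log(0.35/0.75) = -0.266749.
D = 0.621082 + -0.266749 = 0.3543

0.3543


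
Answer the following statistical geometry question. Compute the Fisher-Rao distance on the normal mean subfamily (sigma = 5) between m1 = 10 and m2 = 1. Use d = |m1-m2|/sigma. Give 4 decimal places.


On the fixed-variance normal subfamily, geodesic distance = |m1-m2|/sigma.
|10 - 1| = 9.
sigma = 5.
d = 9/5 = 1.8000

1.8000


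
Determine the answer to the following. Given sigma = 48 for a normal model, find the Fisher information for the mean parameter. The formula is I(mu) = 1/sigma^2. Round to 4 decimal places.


The Fisher information for the mean of a normal distribution is I(mu) = 1/sigma^2.
sigma = 48, so sigma^2 = 2304.
I(mu) = 1/2304 = 0.0004

0.0004


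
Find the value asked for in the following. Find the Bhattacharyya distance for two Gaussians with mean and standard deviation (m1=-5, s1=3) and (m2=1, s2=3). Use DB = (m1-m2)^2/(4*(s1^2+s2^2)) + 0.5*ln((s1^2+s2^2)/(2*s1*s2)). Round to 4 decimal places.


Bhattacharyya distance between two Gaussians:
DB = (m1-m2)^2/(4*(s1^2+s2^2)) + (1/2)*ln((s1^2+s2^2)/(2*s1*s2)).
(m1-m2)^2 = (-6)^2 = 36.
s1^2+s2^2 = 9 + 9 = 18.
term1 = 36/72 = 0.5.
term2 = 0.5*ln(18/18.0) = 0.0.
DB = 0.5 + 0.0 = 0.5000

0.5000


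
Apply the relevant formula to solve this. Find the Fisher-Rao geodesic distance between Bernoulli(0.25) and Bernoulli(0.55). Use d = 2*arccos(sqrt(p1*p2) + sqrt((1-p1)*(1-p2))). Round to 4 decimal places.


Geodesic distance on Bernoulli manifold:
d(p1,p2) = 2*arccos(sqrt(p1*p2) + sqrt((1-p1)*(1-p2))).
sqrt(p1*p2) = sqrt(0.25*0.55) = 0.37081.
sqrt((1-p1)*(1-p2)) = sqrt(0.75*0.45) = 0.580948.
arg = 0.37081 + 0.580948 = 0.951757.
d = 2*arccos(0.951757) = 0.6238

0.6238


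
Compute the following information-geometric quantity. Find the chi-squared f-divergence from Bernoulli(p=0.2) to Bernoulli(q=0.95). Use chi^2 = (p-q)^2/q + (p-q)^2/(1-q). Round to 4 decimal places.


Chi-squared divergence between Bernoulli distributions:
chi^2 = (p-q)^2/q + (p-q)^2/(1-q).
p = 0.2, q = 0.95, p-q = -0.75.
(p-q)^2 = 0.5625.
term1 = 0.5625/0.95 = 0.592105.
term2 = 0.5625/0.05 = 11.25.
chi^2 = 0.592105 + 11.25 = 11.8421

11.8421


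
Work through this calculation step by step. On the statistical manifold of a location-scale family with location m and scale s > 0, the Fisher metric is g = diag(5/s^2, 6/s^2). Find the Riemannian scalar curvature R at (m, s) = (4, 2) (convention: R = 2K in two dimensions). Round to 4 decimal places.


The metric has the form g = (A dm^2 + B ds^2)/s^2 with A = 5, B = 6.
Substitute u = sqrt(A/B)*m: g = B*(du^2 + ds^2)/s^2, i.e. B times the
Poincare upper half-plane metric, which has constant Gaussian curvature -1.
Scaling a 2D metric by a constant c divides the Gaussian curvature by c,
so K = -1/B = -1/(6) = -0.1667 everywhere (the point (m, s) = (4, 2) is irrelevant:
the curvature is constant).
Scalar curvature in dimension 2: R = 2K = -2/(6) = -0.3333.

-0.3333


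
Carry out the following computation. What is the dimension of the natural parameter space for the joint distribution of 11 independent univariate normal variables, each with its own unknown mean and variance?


Exponential family dimension calculation:
Each univariate normal has two natural parameters (mu/sigma^2 and -1/(2 sigma^2)).
With 11 independent components, dim = 2 * 11 = 22.

22


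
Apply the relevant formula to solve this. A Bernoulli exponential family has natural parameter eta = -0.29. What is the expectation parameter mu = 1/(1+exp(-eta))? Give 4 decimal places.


Dual coordinate (expectation parameter) for Bernoulli:
mu = 1/(1+exp(-eta)).
eta = -0.29.
exp(-eta) = exp(0.29) = 1.336427.
mu = 1/(1+1.336427) = 0.4280

0.4280


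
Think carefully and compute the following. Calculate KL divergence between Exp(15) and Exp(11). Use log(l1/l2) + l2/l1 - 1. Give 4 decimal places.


KL divergence for exponential family:
KL = log(l1/l2) + l2/l1 - 1.
log(15/11) = 0.310155.
11/15 = 0.733333.
KL = 0.310155 + 0.733333 - 1 = 0.0435

0.0435


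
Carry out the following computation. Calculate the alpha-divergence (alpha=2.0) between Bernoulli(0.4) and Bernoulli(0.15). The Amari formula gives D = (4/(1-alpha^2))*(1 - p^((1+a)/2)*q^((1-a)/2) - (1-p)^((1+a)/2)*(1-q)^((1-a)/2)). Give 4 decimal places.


Amari alpha-divergence:
D = (4/(1-alpha^2))*(1 - p^((1+a)/2)*q^((1-a)/2) - (1-p)^((1+a)/2)*(1-q)^((1-a)/2)).
alpha = 2.0, p = 0.4, q = 0.15.
e1 = (1+alpha)/2 = 1.5, e2 = (1-alpha)/2 = -0.5.
t1 = p^e1 * q^e2 = 0.4^1.5 * 0.15^-0.5 = 0.653197.
t2 = (1-p)^e1 * (1-q)^e2 = 0.6^1.5 * 0.85^-0.5 = 0.504101.
4/(1-alpha^2) = -1.333333.
D = -1.333333*(1 - 0.653197 - 0.504101) = 0.2097

0.2097


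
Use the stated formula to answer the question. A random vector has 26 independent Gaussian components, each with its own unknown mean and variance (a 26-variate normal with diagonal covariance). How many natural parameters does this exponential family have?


Exponential family dimension calculation:
Each univariate normal has two natural parameters (mu/sigma^2 and -1/(2 sigma^2)).
With 26 independent components, dim = 2 * 26 = 52.

52


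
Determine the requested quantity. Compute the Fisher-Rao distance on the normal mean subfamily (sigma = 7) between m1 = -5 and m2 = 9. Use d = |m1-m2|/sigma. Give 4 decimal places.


On the fixed-variance normal subfamily, geodesic distance = |m1-m2|/sigma.
|-5 - 9| = 14.
sigma = 7.
d = 14/7 = 2.0000

2.0000


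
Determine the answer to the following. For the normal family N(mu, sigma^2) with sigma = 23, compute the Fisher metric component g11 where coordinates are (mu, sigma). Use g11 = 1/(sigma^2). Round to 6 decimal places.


For the 2-parameter normal family, the Fisher metric has:
  g11 = 1/sigma^2, g22 = 2/sigma^2.
sigma = 23, sigma^2 = 529.
g11 = 0.001890

0.001890


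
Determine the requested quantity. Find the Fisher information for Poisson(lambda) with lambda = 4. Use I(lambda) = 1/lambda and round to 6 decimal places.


Fisher information for Poisson: I(lambda) = 1/lambda.
lambda = 4.
I(lambda) = 1/4 = 0.250000

0.250000


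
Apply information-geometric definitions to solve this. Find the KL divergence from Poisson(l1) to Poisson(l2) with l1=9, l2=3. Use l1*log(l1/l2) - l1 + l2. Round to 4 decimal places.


KL divergence for Poisson:
KL = l1*log(l1/l2) - l1 + l2.
l1 = 9, l2 = 3.
log(9/3) = 1.098612.
l1*log(l1/l2) = 9 * 1.098612 = 9.887511.
KL = 9.887511 - 9 + 3 = 3.8875

3.8875


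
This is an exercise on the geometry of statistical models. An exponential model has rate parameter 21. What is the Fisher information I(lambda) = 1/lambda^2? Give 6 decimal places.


Fisher information for exponential: I(lambda) = 1/lambda^2.
lambda = 21, lambda^2 = 441.
I = 1/441 = 0.002268

0.002268


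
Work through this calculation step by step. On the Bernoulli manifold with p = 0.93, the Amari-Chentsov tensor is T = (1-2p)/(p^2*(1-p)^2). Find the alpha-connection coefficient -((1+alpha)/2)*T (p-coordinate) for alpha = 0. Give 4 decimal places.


Skewness (Amari-Chentsov) tensor: T = (1-2p)/(p^2*(1-p)^2).
p = 0.93, 1-2p = -0.86, p^2 = 0.8649, (1-p)^2 = 0.0049.
T = -0.86/(0.8649 * 0.0049) = -202.92543.
In the p-coordinate, Gamma^(alpha) = Gamma^(0) - (alpha/2)*T with Gamma^(0) = (1/2)*g'(p) = -T/2,
so Gamma^(alpha) = -((1+alpha)/2)*T.
alpha = 0, -(1+alpha)/2 = -0.5.
Gamma = -0.5 * -202.92543 = 101.4627

101.4627


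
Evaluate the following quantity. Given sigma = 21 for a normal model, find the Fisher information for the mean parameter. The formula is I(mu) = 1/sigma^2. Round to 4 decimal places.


The Fisher information for the mean of a normal distribution is I(mu) = 1/sigma^2.
sigma = 21, so sigma^2 = 441.
I(mu) = 1/441 = 0.0023

0.0023


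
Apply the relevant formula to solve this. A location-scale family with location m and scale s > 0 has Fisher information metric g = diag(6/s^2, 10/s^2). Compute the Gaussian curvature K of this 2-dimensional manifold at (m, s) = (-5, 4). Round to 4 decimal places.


The metric has the form g = (A dm^2 + B ds^2)/s^2 with A = 6, B = 10.
Substitute u = sqrt(A/B)*m: g = B*(du^2 + ds^2)/s^2, i.e. B times the
Poincare upper half-plane metric, which has constant Gaussian curvature -1.
Scaling a 2D metric by a constant c divides the Gaussian curvature by c,
so K = -1/B = -1/(10) = -0.1000 everywhere (the point (m, s) = (-5, 4) is irrelevant:
the curvature is constant).
The requested Gaussian curvature is K = -0.1000.

-0.1000


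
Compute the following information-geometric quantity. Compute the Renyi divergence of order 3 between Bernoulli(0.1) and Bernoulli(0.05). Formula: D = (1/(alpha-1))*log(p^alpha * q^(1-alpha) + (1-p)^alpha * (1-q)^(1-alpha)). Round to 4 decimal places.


Renyi divergence of order alpha between Bernoulli distributions:
D = (1/(alpha-1))*log(p^alpha * q^(1-alpha) + (1-p)^alpha * (1-q)^(1-alpha)).
alpha = 3, p = 0.1, q = 0.05.
p^alpha * q^(1-alpha) = 0.1^3 * 0.05^-2 = 0.4.
(1-p)^alpha * (1-q)^(1-alpha) = 0.9^3 * 0.95^-2 = 0.807756.
sum = 0.4 + 0.807756 = 1.207756.
D = (1/2)*log(1.207756) = 0.0944

0.0944


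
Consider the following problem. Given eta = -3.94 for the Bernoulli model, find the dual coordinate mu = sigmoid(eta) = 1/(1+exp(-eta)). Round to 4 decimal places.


Dual coordinate (expectation parameter) for Bernoulli:
mu = 1/(1+exp(-eta)).
eta = -3.94.
exp(-eta) = exp(3.94) = 51.418601.
mu = 1/(1+51.418601) = 0.0191

0.0191


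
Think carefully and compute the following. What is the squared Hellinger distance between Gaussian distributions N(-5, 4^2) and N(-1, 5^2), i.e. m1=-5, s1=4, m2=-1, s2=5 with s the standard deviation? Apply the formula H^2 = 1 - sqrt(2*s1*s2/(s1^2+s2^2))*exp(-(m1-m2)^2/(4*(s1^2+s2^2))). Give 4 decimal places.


Squared Hellinger distance for Gaussians:
H^2 = 1 - sqrt(2*s1*s2/(s1^2+s2^2)) * exp(-(m1-m2)^2/(4*(s1^2+s2^2))).
s1^2 = 16, s2^2 = 25, s1^2+s2^2 = 41.
sqrt(2*4*5/(41)) = 0.98773.
(m1-m2)^2 = (-4)^2 = 16.
exp(-16/(4*41)) = exp(-0.097561) = 0.907047.
H^2 = 1 - 0.98773*0.907047 = 0.1041

0.1041


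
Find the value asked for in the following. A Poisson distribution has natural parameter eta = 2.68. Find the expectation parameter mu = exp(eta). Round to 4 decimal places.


Expectation parameter for Poisson exponential family:
mu = exp(eta).
eta = 2.68.
mu = exp(2.68) = 14.5851

14.5851


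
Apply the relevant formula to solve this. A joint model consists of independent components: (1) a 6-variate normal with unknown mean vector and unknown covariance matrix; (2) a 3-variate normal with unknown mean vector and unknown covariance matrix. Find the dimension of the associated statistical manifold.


The dimension of a statistical manifold equals the number of free
(independent) real parameters of the model. For a product of independent
blocks the parameter counts add.
- 6-variate normal: 6 (mean) + 6*7/2 = 21 (symmetric covariance) = 27.
- 3-variate normal: 3 (mean) + 3*4/2 = 6 (symmetric covariance) = 9.
Total = 27 + 9 = 36.
Dimension = 36

36


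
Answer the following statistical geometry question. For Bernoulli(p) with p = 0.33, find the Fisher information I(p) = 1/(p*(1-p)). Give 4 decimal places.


For Bernoulli(p), Fisher information is I(p) = 1/(p*(1-p)).
p = 0.33, 1-p = 0.67.
p*(1-p) = 0.2211.
I(p) = 1/0.2211 = 4.5228

4.5228


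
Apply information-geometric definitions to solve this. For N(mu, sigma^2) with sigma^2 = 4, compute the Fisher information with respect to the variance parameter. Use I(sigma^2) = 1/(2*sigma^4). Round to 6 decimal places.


Fisher information for variance: I(sigma^2) = 1/(2*sigma^4).
sigma^2 = 4, so sigma^4 = 16.
I = 1/(2*16) = 1/32 = 0.031250

0.031250


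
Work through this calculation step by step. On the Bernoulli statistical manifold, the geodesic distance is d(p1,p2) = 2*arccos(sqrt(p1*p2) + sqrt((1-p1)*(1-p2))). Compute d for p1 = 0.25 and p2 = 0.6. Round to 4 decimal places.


Geodesic distance on Bernoulli manifold:
d(p1,p2) = 2*arccos(sqrt(p1*p2) + sqrt((1-p1)*(1-p2))).
sqrt(p1*p2) = sqrt(0.25*0.6) = 0.387298.
sqrt((1-p1)*(1-p2)) = sqrt(0.75*0.4) = 0.547723.
arg = 0.387298 + 0.547723 = 0.935021.
d = 2*arccos(0.935021) = 0.7250

0.7250


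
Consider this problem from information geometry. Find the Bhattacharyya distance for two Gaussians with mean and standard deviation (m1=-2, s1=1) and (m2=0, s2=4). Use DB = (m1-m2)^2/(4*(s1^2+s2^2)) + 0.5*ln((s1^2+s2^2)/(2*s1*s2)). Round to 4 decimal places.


Bhattacharyya distance between two Gaussians:
DB = (m1-m2)^2/(4*(s1^2+s2^2)) + (1/2)*ln((s1^2+s2^2)/(2*s1*s2)).
(m1-m2)^2 = (-2)^2 = 4.
s1^2+s2^2 = 1 + 16 = 17.
term1 = 4/68 = 0.058824.
term2 = 0.5*ln(17/8.0) = 0.376886.
DB = 0.058824 + 0.376886 = 0.4357

0.4357


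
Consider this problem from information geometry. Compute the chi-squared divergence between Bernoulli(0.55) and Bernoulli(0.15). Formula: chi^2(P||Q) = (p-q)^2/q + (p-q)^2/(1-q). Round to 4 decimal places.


Chi-squared divergence between Bernoulli distributions:
chi^2 = (p-q)^2/q + (p-q)^2/(1-q).
p = 0.55, q = 0.15, p-q = 0.4.
(p-q)^2 = 0.16.
term1 = 0.16/0.15 = 1.066667.
term2 = 0.16/0.85 = 0.188235.
chi^2 = 1.066667 + 0.188235 = 1.2549

1.2549


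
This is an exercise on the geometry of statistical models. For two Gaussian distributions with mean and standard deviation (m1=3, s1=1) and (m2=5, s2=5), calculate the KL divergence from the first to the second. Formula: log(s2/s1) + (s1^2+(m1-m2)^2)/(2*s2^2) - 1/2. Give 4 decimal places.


KL divergence between normal distributions:
KL = log(s2/s1) + (s1^2 + (m1-m2)^2)/(2*s2^2) - 1/2.
log(5/1) = 1.609438.
(1^2 + (3-5)^2)/(2*5^2) = (1 + 4)/50 = 0.1.
KL = 1.609438 + 0.1 - 0.5 = 1.2094

1.2094


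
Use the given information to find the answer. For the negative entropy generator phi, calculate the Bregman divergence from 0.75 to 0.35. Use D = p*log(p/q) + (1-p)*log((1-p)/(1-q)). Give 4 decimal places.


Bregman divergence with negative entropy generator:
D = p*log(p/q) + (1-p)*log((1-p)/(1-q)).
p = 0.75, q = 0.35.
p*log(p/q) = 0.75*log(0.75/0.35) = 0.571605.
(1-p)*log((1-p)/(1-q)) = 0.25*log(0.25/0.65) = -0.238878.
D = 0.571605 + -0.238878 = 0.3327

0.3327


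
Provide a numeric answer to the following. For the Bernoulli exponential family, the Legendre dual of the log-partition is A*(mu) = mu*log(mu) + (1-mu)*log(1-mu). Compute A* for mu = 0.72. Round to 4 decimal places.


Legendre transform for Bernoulli:
A*(mu) = mu*log(mu) + (1-mu)*log(1-mu).
mu = 0.72, 1-mu = 0.28.
mu*log(mu) = 0.72*log(0.72) = -0.236523.
(1-mu)*log(1-mu) = 0.28*log(0.28) = -0.35643.
A* = -0.236523 + -0.35643 = -0.5930

-0.5930


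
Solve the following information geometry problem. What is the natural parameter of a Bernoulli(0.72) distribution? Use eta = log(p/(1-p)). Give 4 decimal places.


Natural parameter for Bernoulli: eta = log(p/(1-p)).
p = 0.72, 1-p = 0.28.
p/(1-p) = 2.571429.
eta = log(2.571429) = 0.9445

0.9445


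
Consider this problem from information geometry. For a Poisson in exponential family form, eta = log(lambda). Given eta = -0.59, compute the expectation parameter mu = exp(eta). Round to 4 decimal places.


Expectation parameter for Poisson exponential family:
mu = exp(eta).
eta = -0.59.
mu = exp(-0.59) = 0.5543

0.5543


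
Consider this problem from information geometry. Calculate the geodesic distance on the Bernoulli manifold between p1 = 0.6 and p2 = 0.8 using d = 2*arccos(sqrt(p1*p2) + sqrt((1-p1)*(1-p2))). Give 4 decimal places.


Geodesic distance on Bernoulli manifold:
d(p1,p2) = 2*arccos(sqrt(p1*p2) + sqrt((1-p1)*(1-p2))).
sqrt(p1*p2) = sqrt(0.6*0.8) = 0.69282.
sqrt((1-p1)*(1-p2)) = sqrt(0.4*0.2) = 0.282843.
arg = 0.69282 + 0.282843 = 0.975663.
d = 2*arccos(0.975663) = 0.4421

0.4421


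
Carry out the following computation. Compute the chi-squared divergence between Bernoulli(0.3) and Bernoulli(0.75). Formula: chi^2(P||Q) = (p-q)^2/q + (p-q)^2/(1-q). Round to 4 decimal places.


Chi-squared divergence between Bernoulli distributions:
chi^2 = (p-q)^2/q + (p-q)^2/(1-q).
p = 0.3, q = 0.75, p-q = -0.45.
(p-q)^2 = 0.2025.
term1 = 0.2025/0.75 = 0.27.
term2 = 0.2025/0.25 = 0.81.
chi^2 = 0.27 + 0.81 = 1.0800

1.0800


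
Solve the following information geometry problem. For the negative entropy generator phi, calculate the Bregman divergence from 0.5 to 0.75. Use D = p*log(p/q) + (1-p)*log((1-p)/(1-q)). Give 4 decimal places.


Bregman divergence with negative entropy generator:
D = p*log(p/q) + (1-p)*log((1-p)/(1-q)).
p = 0.5, q = 0.75.
p*log(p/q) = 0.5*log(0.5/0.75) = -0.202733.
(1-p)*log((1-p)/(1-q)) = 0.5*log(0.5/0.25) = 0.346574.
D = -0.202733 + 0.346574 = 0.1438

0.1438


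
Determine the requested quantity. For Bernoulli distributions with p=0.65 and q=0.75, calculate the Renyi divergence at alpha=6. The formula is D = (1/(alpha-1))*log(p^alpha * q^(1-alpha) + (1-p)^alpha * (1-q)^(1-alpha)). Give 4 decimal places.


Renyi divergence of order alpha between Bernoulli distributions:
D = (1/(alpha-1))*log(p^alpha * q^(1-alpha) + (1-p)^alpha * (1-q)^(1-alpha)).
alpha = 6, p = 0.65, q = 0.75.
p^alpha * q^(1-alpha) = 0.65^6 * 0.75^-5 = 0.317815.
(1-p)^alpha * (1-q)^(1-alpha) = 0.35^6 * 0.25^-5 = 1.882384.
sum = 0.317815 + 1.882384 = 2.200199.
D = (1/5)*log(2.200199) = 0.1577

0.1577


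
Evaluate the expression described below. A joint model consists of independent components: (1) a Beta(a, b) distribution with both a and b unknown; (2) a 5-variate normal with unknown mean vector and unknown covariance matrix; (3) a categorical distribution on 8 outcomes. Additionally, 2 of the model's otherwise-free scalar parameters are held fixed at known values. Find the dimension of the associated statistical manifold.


The dimension of a statistical manifold equals the number of free
(independent) real parameters of the model. For a product of independent
blocks the parameter counts add.
- Beta (a, b): 2.
- 5-variate normal: 5 (mean) + 5*6/2 = 15 (symmetric covariance) = 20.
- categorical on 8 outcomes (probabilities sum to 1): 8-1 = 7.
Total = 2 + 20 + 7 = 29.
2 parameter(s) fixed at known values: 29 - 2 = 27.
Dimension = 27

27


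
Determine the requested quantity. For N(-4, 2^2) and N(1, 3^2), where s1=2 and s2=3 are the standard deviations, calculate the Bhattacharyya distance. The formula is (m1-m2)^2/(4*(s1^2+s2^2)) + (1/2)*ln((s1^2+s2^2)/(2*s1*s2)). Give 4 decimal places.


Bhattacharyya distance between two Gaussians:
DB = (m1-m2)^2/(4*(s1^2+s2^2)) + (1/2)*ln((s1^2+s2^2)/(2*s1*s2)).
(m1-m2)^2 = (-5)^2 = 25.
s1^2+s2^2 = 4 + 9 = 13.
term1 = 25/52 = 0.480769.
term2 = 0.5*ln(13/12.0) = 0.040021.
DB = 0.480769 + 0.040021 = 0.5208

0.5208


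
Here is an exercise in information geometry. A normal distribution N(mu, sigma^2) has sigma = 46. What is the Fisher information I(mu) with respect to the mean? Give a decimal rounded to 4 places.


The Fisher information for the mean of a normal distribution is I(mu) = 1/sigma^2.
sigma = 46, so sigma^2 = 2116.
I(mu) = 1/2116 = 0.0005

0.0005


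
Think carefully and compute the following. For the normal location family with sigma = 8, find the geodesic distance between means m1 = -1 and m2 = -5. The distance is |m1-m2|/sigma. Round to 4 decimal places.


On the fixed-variance normal subfamily, geodesic distance = |m1-m2|/sigma.
|-1 - -5| = 4.
sigma = 8.
d = 4/8 = 0.5000

0.5000


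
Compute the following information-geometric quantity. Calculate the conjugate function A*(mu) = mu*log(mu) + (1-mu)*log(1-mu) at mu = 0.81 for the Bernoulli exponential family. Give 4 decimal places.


Legendre transform for Bernoulli:
A*(mu) = mu*log(mu) + (1-mu)*log(1-mu).
mu = 0.81, 1-mu = 0.19.
mu*log(mu) = 0.81*log(0.81) = -0.170684.
(1-mu)*log(1-mu) = 0.19*log(0.19) = -0.315539.
A* = -0.170684 + -0.315539 = -0.4862

-0.4862


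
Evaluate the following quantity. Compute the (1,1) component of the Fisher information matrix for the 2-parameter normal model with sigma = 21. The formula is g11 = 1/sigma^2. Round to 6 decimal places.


For the 2-parameter normal family, the Fisher metric has:
  g11 = 1/sigma^2, g22 = 2/sigma^2.
sigma = 21, sigma^2 = 441.
g11 = 0.002268

0.002268


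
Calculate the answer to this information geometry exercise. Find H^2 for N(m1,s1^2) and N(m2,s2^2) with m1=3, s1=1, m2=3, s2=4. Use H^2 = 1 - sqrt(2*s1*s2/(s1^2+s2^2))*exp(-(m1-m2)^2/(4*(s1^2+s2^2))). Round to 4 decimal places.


Squared Hellinger distance for Gaussians:
H^2 = 1 - sqrt(2*s1*s2/(s1^2+s2^2)) * exp(-(m1-m2)^2/(4*(s1^2+s2^2))).
s1^2 = 1, s2^2 = 16, s1^2+s2^2 = 17.
sqrt(2*1*4/(17)) = 0.685994.
(m1-m2)^2 = (0)^2 = 0.
exp(-0/(4*17)) = exp(0.0) = 1.0.
H^2 = 1 - 0.685994*1.0 = 0.3140

0.3140


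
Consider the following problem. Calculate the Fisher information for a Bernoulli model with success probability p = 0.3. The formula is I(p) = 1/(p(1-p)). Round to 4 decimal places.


For Bernoulli(p), Fisher information is I(p) = 1/(p*(1-p)).
p = 0.3, 1-p = 0.7.
p*(1-p) = 0.21.
I(p) = 1/0.21 = 4.7619

4.7619


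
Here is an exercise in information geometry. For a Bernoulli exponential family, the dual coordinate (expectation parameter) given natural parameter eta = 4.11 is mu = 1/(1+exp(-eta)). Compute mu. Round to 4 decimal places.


Dual coordinate (expectation parameter) for Bernoulli:
mu = 1/(1+exp(-eta)).
eta = 4.11.
exp(-eta) = exp(-4.11) = 0.016408.
mu = 1/(1+0.016408) = 0.9839

0.9839


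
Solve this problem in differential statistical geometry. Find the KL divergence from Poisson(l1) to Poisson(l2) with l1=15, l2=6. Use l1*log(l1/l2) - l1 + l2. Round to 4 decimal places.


KL divergence for Poisson:
KL = l1*log(l1/l2) - l1 + l2.
l1 = 15, l2 = 6.
log(15/6) = 0.916291.
l1*log(l1/l2) = 15 * 0.916291 = 13.744361.
KL = 13.744361 - 15 + 6 = 4.7444

4.7444


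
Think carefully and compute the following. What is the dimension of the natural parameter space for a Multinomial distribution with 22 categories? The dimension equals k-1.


Exponential family dimension calculation:
For Multinomial with k=22 categories, dim = k-1 = 21.

21


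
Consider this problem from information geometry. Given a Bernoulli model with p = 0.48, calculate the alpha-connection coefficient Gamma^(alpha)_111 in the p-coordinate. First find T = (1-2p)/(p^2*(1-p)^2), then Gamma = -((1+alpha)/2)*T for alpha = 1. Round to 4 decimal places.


Skewness (Amari-Chentsov) tensor: T = (1-2p)/(p^2*(1-p)^2).
p = 0.48, 1-2p = 0.04, p^2 = 0.2304, (1-p)^2 = 0.2704.
T = 0.04/(0.2304 * 0.2704) = 0.642053.
In the p-coordinate, Gamma^(alpha) = Gamma^(0) - (alpha/2)*T with Gamma^(0) = (1/2)*g'(p) = -T/2,
so Gamma^(alpha) = -((1+alpha)/2)*T.
alpha = 1, -(1+alpha)/2 = -1.0.
Gamma = -1.0 * 0.642053 = -0.6421

-0.6421


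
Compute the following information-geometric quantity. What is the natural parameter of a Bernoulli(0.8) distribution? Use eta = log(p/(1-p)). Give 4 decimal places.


Natural parameter for Bernoulli: eta = log(p/(1-p)).
p = 0.8, 1-p = 0.2.
p/(1-p) = 4.0.
eta = log(4.0) = 1.3863

1.3863


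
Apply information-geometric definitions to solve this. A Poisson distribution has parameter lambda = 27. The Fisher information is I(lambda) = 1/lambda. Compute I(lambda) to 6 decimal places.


Fisher information for Poisson: I(lambda) = 1/lambda.
lambda = 27.
I(lambda) = 1/27 = 0.037037

0.037037


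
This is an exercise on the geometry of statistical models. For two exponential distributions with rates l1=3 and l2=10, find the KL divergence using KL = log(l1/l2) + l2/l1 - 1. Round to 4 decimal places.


KL divergence for exponential family:
KL = log(l1/l2) + l2/l1 - 1.
log(3/10) = -1.203973.
10/3 = 3.333333.
KL = -1.203973 + 3.333333 - 1 = 1.1294

1.1294
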